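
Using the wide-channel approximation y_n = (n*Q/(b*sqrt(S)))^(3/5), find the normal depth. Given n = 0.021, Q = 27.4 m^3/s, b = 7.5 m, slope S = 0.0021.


We use the wide-channel approximation y_n = (n*Q/(b*sqrt(S)))^(3/5).
sqrt(S) = sqrt(0.0021) = 0.045826.
Numerator: n*Q = 0.021 * 27.4 = 0.5754.
Denominator: b*sqrt(S) = 7.5 * 0.045826 = 0.343695.
arg = 1.6742.
y_n = 1.6742^(3/5) = 1.3623 m.

1.3623


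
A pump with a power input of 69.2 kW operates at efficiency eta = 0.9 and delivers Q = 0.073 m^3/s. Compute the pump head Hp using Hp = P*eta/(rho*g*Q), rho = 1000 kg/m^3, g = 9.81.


Pump head formula: Hp = P * eta / (rho * g * Q).
Numerator: P * eta = 69.2 * 1000 * 0.9 = 62280.0 W.
Denominator: rho * g * Q = 1000 * 9.81 * 0.073 = 716.13.
Hp = 62280.0 / 716.13 = 86.97 m.

86.97


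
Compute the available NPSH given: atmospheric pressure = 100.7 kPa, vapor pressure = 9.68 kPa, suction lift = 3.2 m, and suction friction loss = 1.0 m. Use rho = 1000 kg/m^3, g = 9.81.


NPSHa = p_atm/(rho*g) - z_s - hf_s - p_vap/(rho*g).
p_atm/(rho*g) = 100.7*1000 / (1000*9.81) = 10.265 m.
p_vap/(rho*g) = 9.68*1000 / (1000*9.81) = 0.987 m.
NPSHa = 10.265 - 3.2 - 1.0 - 0.987
      = 5.08 m.

5.08


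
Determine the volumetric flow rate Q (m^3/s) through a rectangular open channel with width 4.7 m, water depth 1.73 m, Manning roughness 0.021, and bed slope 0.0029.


For a rectangular channel, the cross-sectional area A = b * y = 4.7 * 1.73 = 8.13 m^2.
The wetted perimeter P = b + 2y = 4.7 + 2*1.73 = 8.16 m.
Hydraulic radius R = A/P = 8.13/8.16 = 0.9964 m.
Velocity V = (1/n)*R^(2/3)*S^(1/2) = (1/0.021)*0.9964^(2/3)*0.0029^(1/2) = 2.5583 m/s.
Discharge Q = A * V = 8.13 * 2.5583 = 20.801 m^3/s.

20.801


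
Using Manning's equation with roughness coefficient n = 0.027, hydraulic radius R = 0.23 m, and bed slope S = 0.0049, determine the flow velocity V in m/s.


Manning's equation gives V = (1/n) * R^(2/3) * S^(1/2).
First, compute R^(2/3) = 0.23^(2/3) = 0.3754.
Next, S^(1/2) = 0.0049^(1/2) = 0.07.
Then 1/n = 1/0.027 = 37.04.
V = 37.04 * 0.3754 * 0.07 = 0.9732 m/s.

0.9732


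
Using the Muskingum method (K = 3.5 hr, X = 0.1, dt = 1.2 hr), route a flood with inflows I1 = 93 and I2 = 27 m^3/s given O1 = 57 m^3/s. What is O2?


Muskingum coefficients:
denom = 2*K*(1-X) + dt = 2*3.5*(1-0.1) + 1.2 = 7.5.
C0 = (dt - 2*K*X)/denom = (1.2 - 2*3.5*0.1)/7.5 = 0.0667.
C1 = (dt + 2*K*X)/denom = (1.2 + 2*3.5*0.1)/7.5 = 0.2533.
C2 = (2*K*(1-X) - dt)/denom = 0.68.
O2 = C0*I2 + C1*I1 + C2*O1
   = 0.0667*27 + 0.2533*93 + 0.68*57
   = 64.12 m^3/s.

64.12


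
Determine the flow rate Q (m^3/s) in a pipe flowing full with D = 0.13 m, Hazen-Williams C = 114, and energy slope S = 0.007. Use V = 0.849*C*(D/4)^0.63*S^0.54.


For a full circular pipe, R = D/4 = 0.13/4 = 0.0325 m.
V = 0.849 * 114 * 0.0325^0.63 * 0.007^0.54
  = 0.849 * 114 * 0.115475 * 0.068605
  = 0.7667 m/s.
Pipe area A = pi*D^2/4 = pi*0.13^2/4 = 0.0133 m^2.
Q = A * V = 0.0133 * 0.7667 = 0.0102 m^3/s.

0.0102


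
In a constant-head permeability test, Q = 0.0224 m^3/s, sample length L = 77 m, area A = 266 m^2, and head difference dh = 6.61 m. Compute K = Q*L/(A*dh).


From K = Q*L / (A*dh):
Numerator: Q*L = 0.0224 * 77 = 1.7248.
Denominator: A*dh = 266 * 6.61 = 1758.26.
K = 1.7248 / 1758.26 = 0.000981 m/s.

0.000981


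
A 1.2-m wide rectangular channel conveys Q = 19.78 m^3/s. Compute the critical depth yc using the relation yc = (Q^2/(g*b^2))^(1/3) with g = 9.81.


Using yc = (Q^2 / (g * b^2))^(1/3):
Q^2 = 19.78^2 = 391.25.
g * b^2 = 9.81 * 1.2^2 = 9.81 * 1.44 = 14.13.
Q^2 / (g*b^2) = 391.25 / 14.13 = 27.6893.
yc = 27.6893^(1/3) = 3.0256 m.

3.0256


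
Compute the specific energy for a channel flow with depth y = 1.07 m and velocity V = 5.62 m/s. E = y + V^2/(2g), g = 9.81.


Specific energy E = y + V^2/(2g).
Velocity head = V^2/(2g) = 5.62^2 / (2*9.81) = 31.5844 / 19.62 = 1.6098 m.
E = 1.07 + 1.6098 = 2.6798 m.

2.6798


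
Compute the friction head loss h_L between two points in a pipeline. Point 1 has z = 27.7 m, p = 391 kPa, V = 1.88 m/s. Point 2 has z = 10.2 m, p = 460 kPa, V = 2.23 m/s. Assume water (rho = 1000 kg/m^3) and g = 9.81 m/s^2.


Total head at each section: H = z + p/(rho*g) + V^2/(2g).
H1 = 27.7 + 391*1000/(1000*9.81) + 1.88^2/(2*9.81)
   = 27.7 + 39.857 + 0.1801
   = 67.737 m.
H2 = 10.2 + 460*1000/(1000*9.81) + 2.23^2/(2*9.81)
   = 10.2 + 46.891 + 0.2535
   = 57.344 m.
h_L = H1 - H2 = 67.737 - 57.344 = 10.393 m.

10.393


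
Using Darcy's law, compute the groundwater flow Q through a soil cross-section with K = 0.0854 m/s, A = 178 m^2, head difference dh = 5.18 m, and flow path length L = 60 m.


Darcy's law: Q = K * A * i, where i = dh/L.
Hydraulic gradient i = 5.18 / 60 = 0.086333.
Q = 0.0854 * 178 * 0.086333
  = 1.3124 m^3/s.

1.3124


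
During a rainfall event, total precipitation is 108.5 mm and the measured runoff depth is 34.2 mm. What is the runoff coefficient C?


The runoff coefficient C = runoff depth / rainfall depth.
C = 34.2 / 108.5
  = 0.3152.

0.3152


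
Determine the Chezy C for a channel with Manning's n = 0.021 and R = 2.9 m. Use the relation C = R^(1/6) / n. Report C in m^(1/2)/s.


The Chezy coefficient relates to Manning's n through C = R^(1/6) / n.
R^(1/6) = 2.9^(1/6) = 1.19417.
C = 1.19417 / 0.021 = 56.87 m^(1/2)/s.

56.87


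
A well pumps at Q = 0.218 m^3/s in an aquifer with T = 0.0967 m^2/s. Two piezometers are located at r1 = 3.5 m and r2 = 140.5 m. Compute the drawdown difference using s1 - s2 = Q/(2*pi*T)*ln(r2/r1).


Thiem equation: s1 - s2 = Q/(2*pi*T) * ln(r2/r1).
ln(r2/r1) = ln(140.5/3.5) = 3.6924.
Q/(2*pi*T) = 0.218 / (2*pi*0.0967) = 0.218 / 0.6076 = 0.3588.
s1 - s2 = 0.3588 * 3.6924 = 1.3248 m.

1.3248


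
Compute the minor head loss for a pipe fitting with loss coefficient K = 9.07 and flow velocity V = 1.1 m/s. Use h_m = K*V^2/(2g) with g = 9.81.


Minor loss formula: h_m = K * V^2/(2g).
V^2 = 1.1^2 = 1.21.
V^2/(2g) = 1.21 / 19.62 = 0.0617 m.
h_m = 9.07 * 0.0617 = 0.5594 m.

0.5594


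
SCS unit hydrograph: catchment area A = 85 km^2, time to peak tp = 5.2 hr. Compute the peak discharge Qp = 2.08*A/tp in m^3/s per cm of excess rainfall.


SCS formula: Qp = 2.08 * A / tp.
Qp = 2.08 * 85 / 5.2
   = 176.8 / 5.2
   = 34.0 m^3/s per cm.

34.0


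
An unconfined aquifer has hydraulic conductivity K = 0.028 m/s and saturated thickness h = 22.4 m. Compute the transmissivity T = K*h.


Transmissivity is defined as T = K * h.
T = 0.028 * 22.4
  = 0.6272 m^2/s.

0.6272


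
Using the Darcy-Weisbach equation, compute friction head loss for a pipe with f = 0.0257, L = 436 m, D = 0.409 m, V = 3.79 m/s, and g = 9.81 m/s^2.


Darcy-Weisbach equation: h_f = f * (L/D) * V^2/(2g).
f * L/D = 0.0257 * 436/0.409 = 27.3966.
V^2/(2g) = 3.79^2 / (2*9.81) = 14.3641 / 19.62 = 0.7321 m.
h_f = 27.3966 * 0.7321 = 20.057 m.

20.057


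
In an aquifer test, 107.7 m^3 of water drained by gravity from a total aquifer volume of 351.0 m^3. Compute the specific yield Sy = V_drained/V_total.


Specific yield Sy = Volume drained / Total volume.
Sy = 107.7 / 351.0
   = 0.3068.

0.3068


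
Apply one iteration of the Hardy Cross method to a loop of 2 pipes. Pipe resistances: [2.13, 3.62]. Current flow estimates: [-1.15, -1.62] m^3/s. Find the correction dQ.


Numerator terms (r*Q*|Q|): 2.13*-1.15*|-1.15| = -2.8169; 3.62*-1.62*|-1.62| = -9.5003.
Sum of numerator = -12.3173.
Denominator terms (r*|Q|): 2.13*|-1.15| = 2.4495; 3.62*|-1.62| = 5.8644.
2 * sum of denominator = 2 * 8.3139 = 16.6278.
dQ = --12.3173 / 16.6278 = 0.7408 m^3/s.

0.7408


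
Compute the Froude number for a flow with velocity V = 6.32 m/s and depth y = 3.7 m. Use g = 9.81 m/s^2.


The Froude number is defined as Fr = V / sqrt(g*y).
g*y = 9.81 * 3.7 = 36.297.
sqrt(g*y) = sqrt(36.297) = 6.0247.
Fr = 6.32 / 6.0247 = 1.049.

1.049


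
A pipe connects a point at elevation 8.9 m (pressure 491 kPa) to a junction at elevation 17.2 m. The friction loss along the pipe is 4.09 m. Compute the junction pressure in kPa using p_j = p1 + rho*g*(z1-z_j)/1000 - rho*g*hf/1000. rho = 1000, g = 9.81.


Junction pressure: p_j = p1 + rho*g*(z1 - z_j)/1000 - rho*g*hf/1000.
Elevation term = 1000*9.81*(8.9 - 17.2)/1000 = -81.423 kPa.
Friction term = 1000*9.81*4.09/1000 = 40.123 kPa.
p_j = 491 + -81.423 - 40.123 = 369.45 kPa.

369.45


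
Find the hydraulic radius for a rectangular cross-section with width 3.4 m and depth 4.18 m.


For a rectangular section:
Flow area A = b * y = 3.4 * 4.18 = 14.21 m^2.
Wetted perimeter P = b + 2y = 3.4 + 2*4.18 = 11.76 m.
Hydraulic radius R = A/P = 14.21 / 11.76 = 1.2085 m.

1.2085


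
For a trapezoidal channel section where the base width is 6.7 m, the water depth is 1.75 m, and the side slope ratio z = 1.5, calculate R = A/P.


For a trapezoidal section with side slope z:
A = (b + z*y)*y = (6.7 + 1.5*1.75)*1.75 = 16.319 m^2.
P = b + 2*y*sqrt(1 + z^2) = 6.7 + 2*1.75*sqrt(1 + 1.5^2) = 13.01 m.
R = A/P = 16.319 / 13.01 = 1.2544 m.

1.2544


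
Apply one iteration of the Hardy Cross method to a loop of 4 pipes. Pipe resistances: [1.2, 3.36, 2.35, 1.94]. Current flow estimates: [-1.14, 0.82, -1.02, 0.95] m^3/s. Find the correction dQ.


Numerator terms (r*Q*|Q|): 1.2*-1.14*|-1.14| = -1.5595; 3.36*0.82*|0.82| = 2.2593; 2.35*-1.02*|-1.02| = -2.4449; 1.94*0.95*|0.95| = 1.7508.
Sum of numerator = 0.0057.
Denominator terms (r*|Q|): 1.2*|-1.14| = 1.368; 3.36*|0.82| = 2.7552; 2.35*|-1.02| = 2.397; 1.94*|0.95| = 1.843.
2 * sum of denominator = 2 * 8.3632 = 16.7264.
dQ = -0.0057 / 16.7264 = -0.0003 m^3/s.

-0.0003


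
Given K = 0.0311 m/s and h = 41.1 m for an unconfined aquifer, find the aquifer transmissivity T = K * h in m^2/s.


Transmissivity is defined as T = K * h.
T = 0.0311 * 41.1
  = 1.2782 m^2/s.

1.2782


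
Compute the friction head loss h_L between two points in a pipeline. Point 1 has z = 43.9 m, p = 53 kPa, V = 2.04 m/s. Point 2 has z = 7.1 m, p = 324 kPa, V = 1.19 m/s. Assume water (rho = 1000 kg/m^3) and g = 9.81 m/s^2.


Total head at each section: H = z + p/(rho*g) + V^2/(2g).
H1 = 43.9 + 53*1000/(1000*9.81) + 2.04^2/(2*9.81)
   = 43.9 + 5.403 + 0.2121
   = 49.515 m.
H2 = 7.1 + 324*1000/(1000*9.81) + 1.19^2/(2*9.81)
   = 7.1 + 33.028 + 0.0722
   = 40.2 m.
h_L = H1 - H2 = 49.515 - 40.2 = 9.315 m.

9.315


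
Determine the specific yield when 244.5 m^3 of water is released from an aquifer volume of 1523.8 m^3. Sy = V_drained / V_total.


Specific yield Sy = Volume drained / Total volume.
Sy = 244.5 / 1523.8
   = 0.1605.

0.1605


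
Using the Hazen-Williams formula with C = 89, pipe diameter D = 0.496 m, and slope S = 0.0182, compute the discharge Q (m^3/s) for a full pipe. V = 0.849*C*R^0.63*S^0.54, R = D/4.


For a full circular pipe, R = D/4 = 0.496/4 = 0.124 m.
V = 0.849 * 89 * 0.124^0.63 * 0.0182^0.54
  = 0.849 * 89 * 0.268445 * 0.114931
  = 2.3313 m/s.
Pipe area A = pi*D^2/4 = pi*0.496^2/4 = 0.1932 m^2.
Q = A * V = 0.1932 * 2.3313 = 0.4504 m^3/s.

0.4504


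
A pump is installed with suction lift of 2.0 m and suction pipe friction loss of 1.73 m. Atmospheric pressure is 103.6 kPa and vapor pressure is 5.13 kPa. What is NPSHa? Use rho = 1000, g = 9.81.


NPSHa = p_atm/(rho*g) - z_s - hf_s - p_vap/(rho*g).
p_atm/(rho*g) = 103.6*1000 / (1000*9.81) = 10.561 m.
p_vap/(rho*g) = 5.13*1000 / (1000*9.81) = 0.523 m.
NPSHa = 10.561 - 2.0 - 1.73 - 0.523
      = 6.31 m.

6.31


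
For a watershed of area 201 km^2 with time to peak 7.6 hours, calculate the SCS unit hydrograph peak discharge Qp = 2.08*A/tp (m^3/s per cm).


SCS formula: Qp = 2.08 * A / tp.
Qp = 2.08 * 201 / 7.6
   = 418.08 / 7.6
   = 55.01 m^3/s per cm.

55.01


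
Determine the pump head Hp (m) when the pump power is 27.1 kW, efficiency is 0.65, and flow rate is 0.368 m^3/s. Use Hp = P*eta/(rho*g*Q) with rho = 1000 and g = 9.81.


Pump head formula: Hp = P * eta / (rho * g * Q).
Numerator: P * eta = 27.1 * 1000 * 0.65 = 17615.0 W.
Denominator: rho * g * Q = 1000 * 9.81 * 0.368 = 3610.08.
Hp = 17615.0 / 3610.08 = 4.88 m.

4.88


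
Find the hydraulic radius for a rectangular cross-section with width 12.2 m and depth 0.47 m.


For a rectangular section:
Flow area A = b * y = 12.2 * 0.47 = 5.73 m^2.
Wetted perimeter P = b + 2y = 12.2 + 2*0.47 = 13.14 m.
Hydraulic radius R = A/P = 5.73 / 13.14 = 0.4364 m.

0.4364


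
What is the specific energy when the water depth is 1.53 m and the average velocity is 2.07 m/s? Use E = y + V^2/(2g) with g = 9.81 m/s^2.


Specific energy E = y + V^2/(2g).
Velocity head = V^2/(2g) = 2.07^2 / (2*9.81) = 4.2849 / 19.62 = 0.2184 m.
E = 1.53 + 0.2184 = 1.7484 m.

1.7484


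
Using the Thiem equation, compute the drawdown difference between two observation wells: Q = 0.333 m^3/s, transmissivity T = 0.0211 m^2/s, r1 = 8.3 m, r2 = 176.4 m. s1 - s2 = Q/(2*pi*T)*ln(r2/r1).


Thiem equation: s1 - s2 = Q/(2*pi*T) * ln(r2/r1).
ln(r2/r1) = ln(176.4/8.3) = 3.0565.
Q/(2*pi*T) = 0.333 / (2*pi*0.0211) = 0.333 / 0.1326 = 2.5118.
s1 - s2 = 2.5118 * 3.0565 = 7.6773 m.

7.6773


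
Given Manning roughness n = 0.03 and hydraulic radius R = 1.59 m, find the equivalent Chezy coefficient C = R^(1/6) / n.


The Chezy coefficient relates to Manning's n through C = R^(1/6) / n.
R^(1/6) = 1.59^(1/6) = 1.080354.
C = 1.080354 / 0.03 = 36.01 m^(1/2)/s.

36.01


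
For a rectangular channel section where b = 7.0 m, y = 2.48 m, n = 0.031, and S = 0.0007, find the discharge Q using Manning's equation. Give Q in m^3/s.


For a rectangular channel, the cross-sectional area A = b * y = 7.0 * 2.48 = 17.36 m^2.
The wetted perimeter P = b + 2y = 7.0 + 2*2.48 = 11.96 m.
Hydraulic radius R = A/P = 17.36/11.96 = 1.4515 m.
Velocity V = (1/n)*R^(2/3)*S^(1/2) = (1/0.031)*1.4515^(2/3)*0.0007^(1/2) = 1.0941 m/s.
Discharge Q = A * V = 17.36 * 1.0941 = 18.994 m^3/s.

18.994


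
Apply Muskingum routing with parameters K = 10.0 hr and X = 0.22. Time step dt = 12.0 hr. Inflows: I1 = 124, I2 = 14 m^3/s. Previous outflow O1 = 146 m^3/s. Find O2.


Muskingum coefficients:
denom = 2*K*(1-X) + dt = 2*10.0*(1-0.22) + 12.0 = 27.6.
C0 = (dt - 2*K*X)/denom = (12.0 - 2*10.0*0.22)/27.6 = 0.2754.
C1 = (dt + 2*K*X)/denom = (12.0 + 2*10.0*0.22)/27.6 = 0.5942.
C2 = (2*K*(1-X) - dt)/denom = 0.1304.
O2 = C0*I2 + C1*I1 + C2*O1
   = 0.2754*14 + 0.5942*124 + 0.1304*146
   = 96.58 m^3/s.

96.58


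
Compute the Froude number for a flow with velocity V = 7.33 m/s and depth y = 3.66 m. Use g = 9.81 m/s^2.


The Froude number is defined as Fr = V / sqrt(g*y).
g*y = 9.81 * 3.66 = 35.9046.
sqrt(g*y) = sqrt(35.9046) = 5.992.
Fr = 7.33 / 5.992 = 1.2233.

1.2233


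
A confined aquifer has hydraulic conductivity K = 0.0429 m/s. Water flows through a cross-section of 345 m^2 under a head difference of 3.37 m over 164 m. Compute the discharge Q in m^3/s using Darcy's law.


Darcy's law: Q = K * A * i, where i = dh/L.
Hydraulic gradient i = 3.37 / 164 = 0.020549.
Q = 0.0429 * 345 * 0.020549
  = 0.3041 m^3/s.

0.3041


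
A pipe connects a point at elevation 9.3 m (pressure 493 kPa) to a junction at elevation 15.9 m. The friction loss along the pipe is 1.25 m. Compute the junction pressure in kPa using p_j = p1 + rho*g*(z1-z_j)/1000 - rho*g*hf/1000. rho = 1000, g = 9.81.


Junction pressure: p_j = p1 + rho*g*(z1 - z_j)/1000 - rho*g*hf/1000.
Elevation term = 1000*9.81*(9.3 - 15.9)/1000 = -64.746 kPa.
Friction term = 1000*9.81*1.25/1000 = 12.262 kPa.
p_j = 493 + -64.746 - 12.262 = 415.99 kPa.

415.99


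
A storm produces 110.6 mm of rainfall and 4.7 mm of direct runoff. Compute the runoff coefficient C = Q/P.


The runoff coefficient C = runoff depth / rainfall depth.
C = 4.7 / 110.6
  = 0.0425.

0.0425


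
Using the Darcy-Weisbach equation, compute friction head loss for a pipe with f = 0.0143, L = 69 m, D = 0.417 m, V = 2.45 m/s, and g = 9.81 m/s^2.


Darcy-Weisbach equation: h_f = f * (L/D) * V^2/(2g).
f * L/D = 0.0143 * 69/0.417 = 2.3662.
V^2/(2g) = 2.45^2 / (2*9.81) = 6.0025 / 19.62 = 0.3059 m.
h_f = 2.3662 * 0.3059 = 0.724 m.

0.724


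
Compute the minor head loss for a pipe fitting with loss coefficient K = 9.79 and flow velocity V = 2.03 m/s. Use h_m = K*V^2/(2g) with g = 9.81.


Minor loss formula: h_m = K * V^2/(2g).
V^2 = 2.03^2 = 4.1209.
V^2/(2g) = 4.1209 / 19.62 = 0.21 m.
h_m = 9.79 * 0.21 = 2.0562 m.

2.0562


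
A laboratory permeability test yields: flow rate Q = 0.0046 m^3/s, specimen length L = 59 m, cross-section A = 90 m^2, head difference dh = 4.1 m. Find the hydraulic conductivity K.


From K = Q*L / (A*dh):
Numerator: Q*L = 0.0046 * 59 = 0.2714.
Denominator: A*dh = 90 * 4.1 = 369.0.
K = 0.2714 / 369.0 = 0.000736 m/s.

0.000736


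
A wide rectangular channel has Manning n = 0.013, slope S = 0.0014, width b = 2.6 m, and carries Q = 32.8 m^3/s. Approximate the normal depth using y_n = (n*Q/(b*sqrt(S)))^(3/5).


We use the wide-channel approximation y_n = (n*Q/(b*sqrt(S)))^(3/5).
sqrt(S) = sqrt(0.0014) = 0.037417.
Numerator: n*Q = 0.013 * 32.8 = 0.4264.
Denominator: b*sqrt(S) = 2.6 * 0.037417 = 0.097284.
arg = 4.3831.
y_n = 4.3831^(3/5) = 2.427 m.

2.427


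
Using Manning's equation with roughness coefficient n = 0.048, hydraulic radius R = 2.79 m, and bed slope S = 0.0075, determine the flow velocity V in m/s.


Manning's equation gives V = (1/n) * R^(2/3) * S^(1/2).
First, compute R^(2/3) = 2.79^(2/3) = 1.9818.
Next, S^(1/2) = 0.0075^(1/2) = 0.086603.
Then 1/n = 1/0.048 = 20.83.
V = 20.83 * 1.9818 * 0.086603 = 3.5757 m/s.

3.5757


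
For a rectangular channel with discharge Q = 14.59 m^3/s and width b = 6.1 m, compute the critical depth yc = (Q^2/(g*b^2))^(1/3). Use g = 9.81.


Using yc = (Q^2 / (g * b^2))^(1/3):
Q^2 = 14.59^2 = 212.87.
g * b^2 = 9.81 * 6.1^2 = 9.81 * 37.21 = 365.03.
Q^2 / (g*b^2) = 212.87 / 365.03 = 0.5832.
yc = 0.5832^(1/3) = 0.8355 m.

0.8355


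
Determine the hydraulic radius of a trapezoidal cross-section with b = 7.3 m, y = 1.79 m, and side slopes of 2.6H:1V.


For a trapezoidal section with side slope z:
A = (b + z*y)*y = (7.3 + 2.6*1.79)*1.79 = 21.398 m^2.
P = b + 2*y*sqrt(1 + z^2) = 7.3 + 2*1.79*sqrt(1 + 2.6^2) = 17.273 m.
R = A/P = 21.398 / 17.273 = 1.2388 m.

1.2388


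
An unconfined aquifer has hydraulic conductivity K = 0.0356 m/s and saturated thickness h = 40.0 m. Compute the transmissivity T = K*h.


Transmissivity is defined as T = K * h.
T = 0.0356 * 40.0
  = 1.424 m^2/s.

1.424


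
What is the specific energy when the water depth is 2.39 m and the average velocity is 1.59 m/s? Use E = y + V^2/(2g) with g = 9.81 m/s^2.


Specific energy E = y + V^2/(2g).
Velocity head = V^2/(2g) = 1.59^2 / (2*9.81) = 2.5281 / 19.62 = 0.1289 m.
E = 2.39 + 0.1289 = 2.5189 m.

2.5189


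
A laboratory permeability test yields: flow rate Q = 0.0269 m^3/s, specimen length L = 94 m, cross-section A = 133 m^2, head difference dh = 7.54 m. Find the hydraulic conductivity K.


From K = Q*L / (A*dh):
Numerator: Q*L = 0.0269 * 94 = 2.5286.
Denominator: A*dh = 133 * 7.54 = 1002.82.
K = 2.5286 / 1002.82 = 0.002521 m/s.

0.002521


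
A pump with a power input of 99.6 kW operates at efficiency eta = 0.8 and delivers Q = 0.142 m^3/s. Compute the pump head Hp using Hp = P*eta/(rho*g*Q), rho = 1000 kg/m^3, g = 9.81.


Pump head formula: Hp = P * eta / (rho * g * Q).
Numerator: P * eta = 99.6 * 1000 * 0.8 = 79680.0 W.
Denominator: rho * g * Q = 1000 * 9.81 * 0.142 = 1393.02.
Hp = 79680.0 / 1393.02 = 57.2 m.

57.2


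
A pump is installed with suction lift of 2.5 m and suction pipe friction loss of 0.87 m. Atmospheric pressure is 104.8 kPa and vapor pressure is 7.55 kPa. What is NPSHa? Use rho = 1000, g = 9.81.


NPSHa = p_atm/(rho*g) - z_s - hf_s - p_vap/(rho*g).
p_atm/(rho*g) = 104.8*1000 / (1000*9.81) = 10.683 m.
p_vap/(rho*g) = 7.55*1000 / (1000*9.81) = 0.77 m.
NPSHa = 10.683 - 2.5 - 0.87 - 0.77
      = 6.54 m.

6.54


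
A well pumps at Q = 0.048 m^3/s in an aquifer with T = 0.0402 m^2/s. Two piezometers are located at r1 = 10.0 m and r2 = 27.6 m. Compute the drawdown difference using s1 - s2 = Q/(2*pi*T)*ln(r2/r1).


Thiem equation: s1 - s2 = Q/(2*pi*T) * ln(r2/r1).
ln(r2/r1) = ln(27.6/10.0) = 1.0152.
Q/(2*pi*T) = 0.048 / (2*pi*0.0402) = 0.048 / 0.2526 = 0.19.
s1 - s2 = 0.19 * 1.0152 = 0.1929 m.

0.1929


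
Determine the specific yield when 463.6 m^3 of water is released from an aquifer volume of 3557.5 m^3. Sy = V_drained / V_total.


Specific yield Sy = Volume drained / Total volume.
Sy = 463.6 / 3557.5
   = 0.1303.

0.1303


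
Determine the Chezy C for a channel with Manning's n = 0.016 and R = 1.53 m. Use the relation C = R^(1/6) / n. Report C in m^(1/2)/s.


The Chezy coefficient relates to Manning's n through C = R^(1/6) / n.
R^(1/6) = 1.53^(1/6) = 1.07345.
C = 1.07345 / 0.016 = 67.09 m^(1/2)/s.

67.09


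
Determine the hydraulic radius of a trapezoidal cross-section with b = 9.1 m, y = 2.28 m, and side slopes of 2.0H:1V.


For a trapezoidal section with side slope z:
A = (b + z*y)*y = (9.1 + 2.0*2.28)*2.28 = 31.145 m^2.
P = b + 2*y*sqrt(1 + z^2) = 9.1 + 2*2.28*sqrt(1 + 2.0^2) = 19.296 m.
R = A/P = 31.145 / 19.296 = 1.614 m.

1.614


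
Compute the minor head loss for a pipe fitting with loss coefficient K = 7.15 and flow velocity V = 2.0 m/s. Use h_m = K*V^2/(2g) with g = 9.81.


Minor loss formula: h_m = K * V^2/(2g).
V^2 = 2.0^2 = 4.0.
V^2/(2g) = 4.0 / 19.62 = 0.2039 m.
h_m = 7.15 * 0.2039 = 1.4577 m.

1.4577


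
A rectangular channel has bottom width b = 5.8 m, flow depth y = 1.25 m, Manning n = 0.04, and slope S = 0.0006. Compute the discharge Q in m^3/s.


For a rectangular channel, the cross-sectional area A = b * y = 5.8 * 1.25 = 7.25 m^2.
The wetted perimeter P = b + 2y = 5.8 + 2*1.25 = 8.3 m.
Hydraulic radius R = A/P = 7.25/8.3 = 0.8735 m.
Velocity V = (1/n)*R^(2/3)*S^(1/2) = (1/0.04)*0.8735^(2/3)*0.0006^(1/2) = 0.5596 m/s.
Discharge Q = A * V = 7.25 * 0.5596 = 4.057 m^3/s.

4.057


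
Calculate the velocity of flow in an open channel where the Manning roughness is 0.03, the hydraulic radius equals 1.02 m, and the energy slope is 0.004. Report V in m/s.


Manning's equation gives V = (1/n) * R^(2/3) * S^(1/2).
First, compute R^(2/3) = 1.02^(2/3) = 1.0133.
Next, S^(1/2) = 0.004^(1/2) = 0.063246.
Then 1/n = 1/0.03 = 33.33.
V = 33.33 * 1.0133 * 0.063246 = 2.1362 m/s.

2.1362


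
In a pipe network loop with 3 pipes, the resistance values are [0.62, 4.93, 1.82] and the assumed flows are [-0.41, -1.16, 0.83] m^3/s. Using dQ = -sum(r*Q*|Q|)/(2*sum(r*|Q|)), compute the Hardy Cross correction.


Numerator terms (r*Q*|Q|): 0.62*-0.41*|-0.41| = -0.1042; 4.93*-1.16*|-1.16| = -6.6338; 1.82*0.83*|0.83| = 1.2538.
Sum of numerator = -5.4842.
Denominator terms (r*|Q|): 0.62*|-0.41| = 0.2542; 4.93*|-1.16| = 5.7188; 1.82*|0.83| = 1.5106.
2 * sum of denominator = 2 * 7.4836 = 14.9672.
dQ = --5.4842 / 14.9672 = 0.3664 m^3/s.

0.3664


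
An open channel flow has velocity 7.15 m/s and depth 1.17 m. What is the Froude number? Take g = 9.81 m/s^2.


The Froude number is defined as Fr = V / sqrt(g*y).
g*y = 9.81 * 1.17 = 11.4777.
sqrt(g*y) = sqrt(11.4777) = 3.3879.
Fr = 7.15 / 3.3879 = 2.1105.

2.1105


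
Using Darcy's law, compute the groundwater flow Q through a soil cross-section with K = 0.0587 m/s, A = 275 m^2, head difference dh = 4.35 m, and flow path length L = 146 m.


Darcy's law: Q = K * A * i, where i = dh/L.
Hydraulic gradient i = 4.35 / 146 = 0.029795.
Q = 0.0587 * 275 * 0.029795
  = 0.481 m^3/s.

0.481


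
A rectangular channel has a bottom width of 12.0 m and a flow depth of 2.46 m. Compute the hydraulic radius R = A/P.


For a rectangular section:
Flow area A = b * y = 12.0 * 2.46 = 29.52 m^2.
Wetted perimeter P = b + 2y = 12.0 + 2*2.46 = 16.92 m.
Hydraulic radius R = A/P = 29.52 / 16.92 = 1.7447 m.

1.7447


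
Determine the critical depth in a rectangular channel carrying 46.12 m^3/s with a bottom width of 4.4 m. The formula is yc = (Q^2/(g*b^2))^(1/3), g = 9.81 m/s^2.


Using yc = (Q^2 / (g * b^2))^(1/3):
Q^2 = 46.12^2 = 2127.05.
g * b^2 = 9.81 * 4.4^2 = 9.81 * 19.36 = 189.92.
Q^2 / (g*b^2) = 2127.05 / 189.92 = 11.1997.
yc = 11.1997^(1/3) = 2.2374 m.

2.2374


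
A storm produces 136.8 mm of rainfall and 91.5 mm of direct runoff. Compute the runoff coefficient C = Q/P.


The runoff coefficient C = runoff depth / rainfall depth.
C = 91.5 / 136.8
  = 0.6689.

0.6689


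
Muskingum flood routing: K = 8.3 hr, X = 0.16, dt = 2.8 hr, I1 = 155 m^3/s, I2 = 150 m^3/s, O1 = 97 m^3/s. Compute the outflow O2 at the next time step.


Muskingum coefficients:
denom = 2*K*(1-X) + dt = 2*8.3*(1-0.16) + 2.8 = 16.744.
C0 = (dt - 2*K*X)/denom = (2.8 - 2*8.3*0.16)/16.744 = 0.0086.
C1 = (dt + 2*K*X)/denom = (2.8 + 2*8.3*0.16)/16.744 = 0.3258.
C2 = (2*K*(1-X) - dt)/denom = 0.6656.
O2 = C0*I2 + C1*I1 + C2*O1
   = 0.0086*150 + 0.3258*155 + 0.6656*97
   = 116.35 m^3/s.

116.35


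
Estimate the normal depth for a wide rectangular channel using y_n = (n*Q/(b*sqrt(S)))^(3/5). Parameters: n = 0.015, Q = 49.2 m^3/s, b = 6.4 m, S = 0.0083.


We use the wide-channel approximation y_n = (n*Q/(b*sqrt(S)))^(3/5).
sqrt(S) = sqrt(0.0083) = 0.091104.
Numerator: n*Q = 0.015 * 49.2 = 0.738.
Denominator: b*sqrt(S) = 6.4 * 0.091104 = 0.583066.
arg = 1.2657.
y_n = 1.2657^(3/5) = 1.1519 m.

1.1519


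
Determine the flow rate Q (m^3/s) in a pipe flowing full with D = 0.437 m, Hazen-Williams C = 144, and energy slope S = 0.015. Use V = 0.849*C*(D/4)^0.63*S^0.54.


For a full circular pipe, R = D/4 = 0.437/4 = 0.1092 m.
V = 0.849 * 144 * 0.1092^0.63 * 0.015^0.54
  = 0.849 * 144 * 0.247859 * 0.103535
  = 3.1374 m/s.
Pipe area A = pi*D^2/4 = pi*0.437^2/4 = 0.15 m^2.
Q = A * V = 0.15 * 3.1374 = 0.4706 m^3/s.

0.4706


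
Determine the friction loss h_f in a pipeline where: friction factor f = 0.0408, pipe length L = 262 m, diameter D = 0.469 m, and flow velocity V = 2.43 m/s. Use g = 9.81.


Darcy-Weisbach equation: h_f = f * (L/D) * V^2/(2g).
f * L/D = 0.0408 * 262/0.469 = 22.7923.
V^2/(2g) = 2.43^2 / (2*9.81) = 5.9049 / 19.62 = 0.301 m.
h_f = 22.7923 * 0.301 = 6.86 m.

6.86


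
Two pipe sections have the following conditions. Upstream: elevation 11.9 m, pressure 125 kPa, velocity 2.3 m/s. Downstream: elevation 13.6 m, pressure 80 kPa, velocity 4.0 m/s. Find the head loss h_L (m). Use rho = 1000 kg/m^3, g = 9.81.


Total head at each section: H = z + p/(rho*g) + V^2/(2g).
H1 = 11.9 + 125*1000/(1000*9.81) + 2.3^2/(2*9.81)
   = 11.9 + 12.742 + 0.2696
   = 24.912 m.
H2 = 13.6 + 80*1000/(1000*9.81) + 4.0^2/(2*9.81)
   = 13.6 + 8.155 + 0.8155
   = 22.57 m.
h_L = H1 - H2 = 24.912 - 22.57 = 2.341 m.

2.341


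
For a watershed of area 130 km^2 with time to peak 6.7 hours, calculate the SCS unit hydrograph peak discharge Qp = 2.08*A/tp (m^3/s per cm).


SCS formula: Qp = 2.08 * A / tp.
Qp = 2.08 * 130 / 6.7
   = 270.4 / 6.7
   = 40.36 m^3/s per cm.

40.36


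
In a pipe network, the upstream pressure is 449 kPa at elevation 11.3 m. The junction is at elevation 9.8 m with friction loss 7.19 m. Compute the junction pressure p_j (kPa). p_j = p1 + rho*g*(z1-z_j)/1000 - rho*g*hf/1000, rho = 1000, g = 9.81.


Junction pressure: p_j = p1 + rho*g*(z1 - z_j)/1000 - rho*g*hf/1000.
Elevation term = 1000*9.81*(11.3 - 9.8)/1000 = 14.715 kPa.
Friction term = 1000*9.81*7.19/1000 = 70.534 kPa.
p_j = 449 + 14.715 - 70.534 = 393.18 kPa.

393.18


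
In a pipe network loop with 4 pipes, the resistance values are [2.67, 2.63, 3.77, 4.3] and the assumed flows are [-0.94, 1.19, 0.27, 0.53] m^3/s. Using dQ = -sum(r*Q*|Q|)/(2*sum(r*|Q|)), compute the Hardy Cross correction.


Numerator terms (r*Q*|Q|): 2.67*-0.94*|-0.94| = -2.3592; 2.63*1.19*|1.19| = 3.7243; 3.77*0.27*|0.27| = 0.2748; 4.3*0.53*|0.53| = 1.2079.
Sum of numerator = 2.8478.
Denominator terms (r*|Q|): 2.67*|-0.94| = 2.5098; 2.63*|1.19| = 3.1297; 3.77*|0.27| = 1.0179; 4.3*|0.53| = 2.279.
2 * sum of denominator = 2 * 8.9364 = 17.8728.
dQ = -2.8478 / 17.8728 = -0.1593 m^3/s.

-0.1593


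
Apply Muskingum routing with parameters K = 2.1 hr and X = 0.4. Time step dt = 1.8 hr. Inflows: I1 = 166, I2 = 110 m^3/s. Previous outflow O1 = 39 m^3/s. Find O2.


Muskingum coefficients:
denom = 2*K*(1-X) + dt = 2*2.1*(1-0.4) + 1.8 = 4.32.
C0 = (dt - 2*K*X)/denom = (1.8 - 2*2.1*0.4)/4.32 = 0.0278.
C1 = (dt + 2*K*X)/denom = (1.8 + 2*2.1*0.4)/4.32 = 0.8056.
C2 = (2*K*(1-X) - dt)/denom = 0.1667.
O2 = C0*I2 + C1*I1 + C2*O1
   = 0.0278*110 + 0.8056*166 + 0.1667*39
   = 143.28 m^3/s.

143.28


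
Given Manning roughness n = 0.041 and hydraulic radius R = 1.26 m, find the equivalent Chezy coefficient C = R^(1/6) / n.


The Chezy coefficient relates to Manning's n through C = R^(1/6) / n.
R^(1/6) = 1.26^(1/6) = 1.03927.
C = 1.03927 / 0.041 = 25.35 m^(1/2)/s.

25.35


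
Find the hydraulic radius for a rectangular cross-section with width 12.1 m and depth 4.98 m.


For a rectangular section:
Flow area A = b * y = 12.1 * 4.98 = 60.26 m^2.
Wetted perimeter P = b + 2y = 12.1 + 2*4.98 = 22.06 m.
Hydraulic radius R = A/P = 60.26 / 22.06 = 2.7316 m.

2.7316


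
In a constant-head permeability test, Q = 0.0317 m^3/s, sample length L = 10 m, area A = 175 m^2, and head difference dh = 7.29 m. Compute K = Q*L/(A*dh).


From K = Q*L / (A*dh):
Numerator: Q*L = 0.0317 * 10 = 0.317.
Denominator: A*dh = 175 * 7.29 = 1275.75.
K = 0.317 / 1275.75 = 0.000248 m/s.

0.000248


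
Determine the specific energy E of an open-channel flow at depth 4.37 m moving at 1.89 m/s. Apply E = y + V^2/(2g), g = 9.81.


Specific energy E = y + V^2/(2g).
Velocity head = V^2/(2g) = 1.89^2 / (2*9.81) = 3.5721 / 19.62 = 0.1821 m.
E = 4.37 + 0.1821 = 4.5521 m.

4.5521


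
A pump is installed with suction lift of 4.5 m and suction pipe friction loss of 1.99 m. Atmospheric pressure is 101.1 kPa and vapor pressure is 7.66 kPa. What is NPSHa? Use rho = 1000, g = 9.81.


NPSHa = p_atm/(rho*g) - z_s - hf_s - p_vap/(rho*g).
p_atm/(rho*g) = 101.1*1000 / (1000*9.81) = 10.306 m.
p_vap/(rho*g) = 7.66*1000 / (1000*9.81) = 0.781 m.
NPSHa = 10.306 - 4.5 - 1.99 - 0.781
      = 3.03 m.

3.03


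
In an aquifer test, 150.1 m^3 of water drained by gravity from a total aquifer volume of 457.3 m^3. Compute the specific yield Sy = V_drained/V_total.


Specific yield Sy = Volume drained / Total volume.
Sy = 150.1 / 457.3
   = 0.3282.

0.3282


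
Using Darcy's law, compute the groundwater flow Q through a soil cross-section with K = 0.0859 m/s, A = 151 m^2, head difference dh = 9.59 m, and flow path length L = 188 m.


Darcy's law: Q = K * A * i, where i = dh/L.
Hydraulic gradient i = 9.59 / 188 = 0.051011.
Q = 0.0859 * 151 * 0.051011
  = 0.6617 m^3/s.

0.6617


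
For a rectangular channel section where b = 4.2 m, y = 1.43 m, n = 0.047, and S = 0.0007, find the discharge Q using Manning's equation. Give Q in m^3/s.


For a rectangular channel, the cross-sectional area A = b * y = 4.2 * 1.43 = 6.01 m^2.
The wetted perimeter P = b + 2y = 4.2 + 2*1.43 = 7.06 m.
Hydraulic radius R = A/P = 6.01/7.06 = 0.8507 m.
Velocity V = (1/n)*R^(2/3)*S^(1/2) = (1/0.047)*0.8507^(2/3)*0.0007^(1/2) = 0.5054 m/s.
Discharge Q = A * V = 6.01 * 0.5054 = 3.035 m^3/s.

3.035


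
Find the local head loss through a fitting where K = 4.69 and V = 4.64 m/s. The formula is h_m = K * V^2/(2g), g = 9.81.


Minor loss formula: h_m = K * V^2/(2g).
V^2 = 4.64^2 = 21.5296.
V^2/(2g) = 21.5296 / 19.62 = 1.0973 m.
h_m = 4.69 * 1.0973 = 5.1465 m.

5.1465


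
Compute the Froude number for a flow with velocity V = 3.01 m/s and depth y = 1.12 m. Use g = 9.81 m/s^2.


The Froude number is defined as Fr = V / sqrt(g*y).
g*y = 9.81 * 1.12 = 10.9872.
sqrt(g*y) = sqrt(10.9872) = 3.3147.
Fr = 3.01 / 3.3147 = 0.9081.

0.9081


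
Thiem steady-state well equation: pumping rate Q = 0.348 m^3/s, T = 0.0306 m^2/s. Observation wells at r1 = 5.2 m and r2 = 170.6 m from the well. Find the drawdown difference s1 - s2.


Thiem equation: s1 - s2 = Q/(2*pi*T) * ln(r2/r1).
ln(r2/r1) = ln(170.6/5.2) = 3.4907.
Q/(2*pi*T) = 0.348 / (2*pi*0.0306) = 0.348 / 0.1923 = 1.81.
s1 - s2 = 1.81 * 3.4907 = 6.3181 m.

6.3181


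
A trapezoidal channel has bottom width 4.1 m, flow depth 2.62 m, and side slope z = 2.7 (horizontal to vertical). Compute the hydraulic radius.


For a trapezoidal section with side slope z:
A = (b + z*y)*y = (4.1 + 2.7*2.62)*2.62 = 29.276 m^2.
P = b + 2*y*sqrt(1 + z^2) = 4.1 + 2*2.62*sqrt(1 + 2.7^2) = 19.187 m.
R = A/P = 29.276 / 19.187 = 1.5258 m.

1.5258


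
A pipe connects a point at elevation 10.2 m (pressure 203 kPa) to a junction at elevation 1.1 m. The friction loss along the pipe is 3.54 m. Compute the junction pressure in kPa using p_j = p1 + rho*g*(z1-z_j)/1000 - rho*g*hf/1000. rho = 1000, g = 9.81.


Junction pressure: p_j = p1 + rho*g*(z1 - z_j)/1000 - rho*g*hf/1000.
Elevation term = 1000*9.81*(10.2 - 1.1)/1000 = 89.271 kPa.
Friction term = 1000*9.81*3.54/1000 = 34.727 kPa.
p_j = 203 + 89.271 - 34.727 = 257.54 kPa.

257.54


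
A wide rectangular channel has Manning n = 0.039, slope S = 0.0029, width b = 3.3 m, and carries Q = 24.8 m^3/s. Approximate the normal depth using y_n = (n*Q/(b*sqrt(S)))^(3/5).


We use the wide-channel approximation y_n = (n*Q/(b*sqrt(S)))^(3/5).
sqrt(S) = sqrt(0.0029) = 0.053852.
Numerator: n*Q = 0.039 * 24.8 = 0.9672.
Denominator: b*sqrt(S) = 3.3 * 0.053852 = 0.177712.
arg = 5.4426.
y_n = 5.4426^(3/5) = 2.7636 m.

2.7636


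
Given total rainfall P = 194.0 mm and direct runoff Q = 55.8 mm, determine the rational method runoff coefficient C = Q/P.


The runoff coefficient C = runoff depth / rainfall depth.
C = 55.8 / 194.0
  = 0.2876.

0.2876


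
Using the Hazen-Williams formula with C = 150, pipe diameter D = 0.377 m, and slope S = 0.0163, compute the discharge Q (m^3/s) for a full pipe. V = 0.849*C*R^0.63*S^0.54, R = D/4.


For a full circular pipe, R = D/4 = 0.377/4 = 0.0943 m.
V = 0.849 * 150 * 0.0943^0.63 * 0.0163^0.54
  = 0.849 * 150 * 0.225838 * 0.108288
  = 3.1144 m/s.
Pipe area A = pi*D^2/4 = pi*0.377^2/4 = 0.1116 m^2.
Q = A * V = 0.1116 * 3.1144 = 0.3477 m^3/s.

0.3477


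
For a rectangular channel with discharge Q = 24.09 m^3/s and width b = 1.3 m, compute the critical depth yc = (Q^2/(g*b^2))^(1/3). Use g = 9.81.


Using yc = (Q^2 / (g * b^2))^(1/3):
Q^2 = 24.09^2 = 580.33.
g * b^2 = 9.81 * 1.3^2 = 9.81 * 1.69 = 16.58.
Q^2 / (g*b^2) = 580.33 / 16.58 = 35.0018.
yc = 35.0018^(1/3) = 3.2712 m.

3.2712


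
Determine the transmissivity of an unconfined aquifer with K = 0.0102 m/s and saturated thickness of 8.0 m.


Transmissivity is defined as T = K * h.
T = 0.0102 * 8.0
  = 0.0816 m^2/s.

0.0816


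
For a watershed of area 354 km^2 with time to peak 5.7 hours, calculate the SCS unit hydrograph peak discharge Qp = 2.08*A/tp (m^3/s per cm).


SCS formula: Qp = 2.08 * A / tp.
Qp = 2.08 * 354 / 5.7
   = 736.32 / 5.7
   = 129.18 m^3/s per cm.

129.18


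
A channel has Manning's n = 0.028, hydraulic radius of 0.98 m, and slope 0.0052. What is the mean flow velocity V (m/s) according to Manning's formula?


Manning's equation gives V = (1/n) * R^(2/3) * S^(1/2).
First, compute R^(2/3) = 0.98^(2/3) = 0.9866.
Next, S^(1/2) = 0.0052^(1/2) = 0.072111.
Then 1/n = 1/0.028 = 35.71.
V = 35.71 * 0.9866 * 0.072111 = 2.5409 m/s.

2.5409


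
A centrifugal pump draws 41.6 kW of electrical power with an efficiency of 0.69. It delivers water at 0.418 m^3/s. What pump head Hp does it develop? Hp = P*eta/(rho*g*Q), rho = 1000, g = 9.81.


Pump head formula: Hp = P * eta / (rho * g * Q).
Numerator: P * eta = 41.6 * 1000 * 0.69 = 28704.0 W.
Denominator: rho * g * Q = 1000 * 9.81 * 0.418 = 4100.58.
Hp = 28704.0 / 4100.58 = 7.0 m.

7.0


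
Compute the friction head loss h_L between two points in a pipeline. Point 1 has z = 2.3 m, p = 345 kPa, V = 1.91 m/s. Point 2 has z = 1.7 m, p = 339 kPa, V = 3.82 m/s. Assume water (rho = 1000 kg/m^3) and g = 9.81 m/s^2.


Total head at each section: H = z + p/(rho*g) + V^2/(2g).
H1 = 2.3 + 345*1000/(1000*9.81) + 1.91^2/(2*9.81)
   = 2.3 + 35.168 + 0.1859
   = 37.654 m.
H2 = 1.7 + 339*1000/(1000*9.81) + 3.82^2/(2*9.81)
   = 1.7 + 34.557 + 0.7438
   = 37.0 m.
h_L = H1 - H2 = 37.654 - 37.0 = 0.654 m.

0.654


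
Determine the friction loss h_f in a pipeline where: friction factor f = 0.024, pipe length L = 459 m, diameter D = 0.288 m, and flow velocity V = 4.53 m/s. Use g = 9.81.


Darcy-Weisbach equation: h_f = f * (L/D) * V^2/(2g).
f * L/D = 0.024 * 459/0.288 = 38.25.
V^2/(2g) = 4.53^2 / (2*9.81) = 20.5209 / 19.62 = 1.0459 m.
h_f = 38.25 * 1.0459 = 40.006 m.

40.006


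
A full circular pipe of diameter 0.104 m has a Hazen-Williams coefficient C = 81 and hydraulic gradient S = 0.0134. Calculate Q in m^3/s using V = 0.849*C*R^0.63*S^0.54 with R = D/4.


For a full circular pipe, R = D/4 = 0.104/4 = 0.026 m.
V = 0.849 * 81 * 0.026^0.63 * 0.0134^0.54
  = 0.849 * 81 * 0.100331 * 0.097417
  = 0.6721 m/s.
Pipe area A = pi*D^2/4 = pi*0.104^2/4 = 0.0085 m^2.
Q = A * V = 0.0085 * 0.6721 = 0.0057 m^3/s.

0.0057


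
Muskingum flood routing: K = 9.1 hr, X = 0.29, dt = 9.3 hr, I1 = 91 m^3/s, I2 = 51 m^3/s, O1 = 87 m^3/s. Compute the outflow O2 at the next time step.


Muskingum coefficients:
denom = 2*K*(1-X) + dt = 2*9.1*(1-0.29) + 9.3 = 22.222.
C0 = (dt - 2*K*X)/denom = (9.3 - 2*9.1*0.29)/22.222 = 0.181.
C1 = (dt + 2*K*X)/denom = (9.3 + 2*9.1*0.29)/22.222 = 0.656.
C2 = (2*K*(1-X) - dt)/denom = 0.163.
O2 = C0*I2 + C1*I1 + C2*O1
   = 0.181*51 + 0.656*91 + 0.163*87
   = 83.11 m^3/s.

83.11


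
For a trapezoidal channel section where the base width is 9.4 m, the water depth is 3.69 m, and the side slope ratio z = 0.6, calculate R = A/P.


For a trapezoidal section with side slope z:
A = (b + z*y)*y = (9.4 + 0.6*3.69)*3.69 = 42.856 m^2.
P = b + 2*y*sqrt(1 + z^2) = 9.4 + 2*3.69*sqrt(1 + 0.6^2) = 18.006 m.
R = A/P = 42.856 / 18.006 = 2.38 m.

2.38


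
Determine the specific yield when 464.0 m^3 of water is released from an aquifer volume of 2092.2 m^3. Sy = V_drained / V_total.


Specific yield Sy = Volume drained / Total volume.
Sy = 464.0 / 2092.2
   = 0.2218.

0.2218


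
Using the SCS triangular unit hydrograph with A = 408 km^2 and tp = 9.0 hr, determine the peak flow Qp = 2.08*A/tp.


SCS formula: Qp = 2.08 * A / tp.
Qp = 2.08 * 408 / 9.0
   = 848.64 / 9.0
   = 94.29 m^3/s per cm.

94.29


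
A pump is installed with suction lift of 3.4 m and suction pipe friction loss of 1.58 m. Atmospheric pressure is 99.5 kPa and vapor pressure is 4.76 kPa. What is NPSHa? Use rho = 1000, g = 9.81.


NPSHa = p_atm/(rho*g) - z_s - hf_s - p_vap/(rho*g).
p_atm/(rho*g) = 99.5*1000 / (1000*9.81) = 10.143 m.
p_vap/(rho*g) = 4.76*1000 / (1000*9.81) = 0.485 m.
NPSHa = 10.143 - 3.4 - 1.58 - 0.485
      = 4.68 m.

4.68


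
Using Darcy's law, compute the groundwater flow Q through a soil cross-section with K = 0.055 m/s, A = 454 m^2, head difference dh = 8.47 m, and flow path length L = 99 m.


Darcy's law: Q = K * A * i, where i = dh/L.
Hydraulic gradient i = 8.47 / 99 = 0.085556.
Q = 0.055 * 454 * 0.085556
  = 2.1363 m^3/s.

2.1363


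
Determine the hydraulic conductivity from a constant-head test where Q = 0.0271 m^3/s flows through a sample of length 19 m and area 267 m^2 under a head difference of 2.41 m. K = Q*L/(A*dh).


From K = Q*L / (A*dh):
Numerator: Q*L = 0.0271 * 19 = 0.5149.
Denominator: A*dh = 267 * 2.41 = 643.47.
K = 0.5149 / 643.47 = 0.0008 m/s.

0.0008


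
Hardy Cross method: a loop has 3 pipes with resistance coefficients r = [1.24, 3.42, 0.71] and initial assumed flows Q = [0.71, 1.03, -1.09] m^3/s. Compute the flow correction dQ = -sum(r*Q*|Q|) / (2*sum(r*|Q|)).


Numerator terms (r*Q*|Q|): 1.24*0.71*|0.71| = 0.6251; 3.42*1.03*|1.03| = 3.6283; 0.71*-1.09*|-1.09| = -0.8436.
Sum of numerator = 3.4098.
Denominator terms (r*|Q|): 1.24*|0.71| = 0.8804; 3.42*|1.03| = 3.5226; 0.71*|-1.09| = 0.7739.
2 * sum of denominator = 2 * 5.1769 = 10.3538.
dQ = -3.4098 / 10.3538 = -0.3293 m^3/s.

-0.3293
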